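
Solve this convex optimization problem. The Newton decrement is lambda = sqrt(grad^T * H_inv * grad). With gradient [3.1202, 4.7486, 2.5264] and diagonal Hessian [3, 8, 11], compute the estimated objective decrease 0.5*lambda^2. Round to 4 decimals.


Step 1: H is diagonal, so H^(-1) * g = [1.0401, 0.5936, 0.2297].
Step 2: g^T H^(-1) g = sum_i g_i^2 / H_ii
  = (3.1202)^2/3 + (4.7486)^2/8 + (2.5264)^2/11
  = 3.2452 + 2.8187 + 0.5802 = 6.6441
Step 3: Objective decrease = 0.5 * g^T H^(-1) g = 3.3221


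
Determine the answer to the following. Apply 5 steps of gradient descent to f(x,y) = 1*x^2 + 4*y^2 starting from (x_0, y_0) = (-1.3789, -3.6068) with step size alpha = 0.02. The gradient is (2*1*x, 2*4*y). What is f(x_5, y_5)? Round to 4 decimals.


Gradient descent on f(x,y) = 1*x^2 + 4*y^2.
Starting point: (-1.3789, -3.6068), alpha = 0.02
Step 1: grad_x = 2*1*-1.3789 = -2.7578, grad_y = 2*4*-3.6068 = -28.8544
  x_1 = -1.3789 - 0.02*-2.7578 = -1.3237
  y_1 = -3.6068 - 0.02*-28.8544 = -3.0297
Step 2: grad_x = 2*1*-1.3237 = -2.6475, grad_y = 2*4*-3.0297 = -24.2377
  x_2 = -1.3237 - 0.02*-2.6475 = -1.2708
  y_2 = -3.0297 - 0.02*-24.2377 = -2.545
Step 3: grad_x = 2*1*-1.2708 = -2.5416, grad_y = 2*4*-2.545 = -20.3597
  x_3 = -1.2708 - 0.02*-2.5416 = -1.22
  y_3 = -2.545 - 0.02*-20.3597 = -2.1378
Step 4: grad_x = 2*1*-1.22 = -2.4399, grad_y = 2*4*-2.1378 = -17.1021
  x_4 = -1.22 - 0.02*-2.4399 = -1.1712
  y_4 = -2.1378 - 0.02*-17.1021 = -1.7957
Step 5: grad_x = 2*1*-1.1712 = -2.3423, grad_y = 2*4*-1.7957 = -14.3658
  x_5 = -1.1712 - 0.02*-2.3423 = -1.1243
  y_5 = -1.7957 - 0.02*-14.3658 = -1.5084
f(-1.1243, -1.5084) = 1*(-1.1243)^2 + 4*(-1.5084)^2 = 10.3653


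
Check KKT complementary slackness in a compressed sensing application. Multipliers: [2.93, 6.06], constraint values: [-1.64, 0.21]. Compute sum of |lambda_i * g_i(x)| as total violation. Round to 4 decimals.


KKT complementary slackness check:
lambda_1 * g_1 = 2.93 * -1.64 = -4.8052
lambda_2 * g_2 = 6.06 * 0.21 = 1.2726
Total violation = 4.8052 + 1.2726 = 6.0778


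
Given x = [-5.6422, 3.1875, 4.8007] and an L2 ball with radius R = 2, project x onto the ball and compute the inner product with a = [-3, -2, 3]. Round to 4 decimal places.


Step 1: Compute ||x|| (intermediates to 6 decimals).
||x|| = sqrt((-5.6422)^2 + 3.1875^2 + 4.8007^2) = 8.064819
Step 2: Project.
Since ||x|| > R, scale = R/||x|| = 2/8.064819 = 0.247991, proj(x) = scale * x
proj(x) = [-1.399215, 0.790471, 1.19053]
Step 3: Dot product.
a^T * proj(x) = -3*(-1.399215) - 2*0.790471 + 3*1.19053 = 6.1883


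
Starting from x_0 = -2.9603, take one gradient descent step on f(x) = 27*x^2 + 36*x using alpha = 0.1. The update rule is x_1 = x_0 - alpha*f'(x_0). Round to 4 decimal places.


We compute the gradient at x_0 and apply the update.
f'(x) = 54*x + 36
f'(-2.9603) = 54*-2.9603 + 36 = -123.8562
x_1 = -2.9603 - 0.1*-123.8562 = 9.4253


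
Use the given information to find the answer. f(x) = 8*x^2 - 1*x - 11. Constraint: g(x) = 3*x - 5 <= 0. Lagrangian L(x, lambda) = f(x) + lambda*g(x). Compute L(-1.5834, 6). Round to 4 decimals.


Step 1: Evaluate f(x).
f(-1.5834) = 8*(-1.5834)^2 - 1*(-1.5834) - 11 = 10.6406
Step 2: Evaluate g(x).
g(-1.5834) = 3*-1.5834 - 5 = -9.7502
Step 3: Compute Lagrangian.
L = 10.6406 + 6*-9.7502 = -47.8606


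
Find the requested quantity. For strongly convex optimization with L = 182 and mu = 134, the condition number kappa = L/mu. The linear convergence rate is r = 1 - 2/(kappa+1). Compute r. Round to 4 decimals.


Step 1: Compute the condition number.
kappa = L/mu = 182/134 = 1.3582
Step 2: Compute the convergence rate.
r = 1 - 2/(kappa + 1) = 1 - 2*mu/(L + mu) = (L - mu)/(L + mu) = 48/316 = 0.1519


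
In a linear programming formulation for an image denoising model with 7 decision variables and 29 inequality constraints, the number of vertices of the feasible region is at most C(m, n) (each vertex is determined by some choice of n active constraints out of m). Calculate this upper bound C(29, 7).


Each vertex corresponds to some choice of n active constraints out of m, so the number of vertices is at most C(m, n) = m! / (n!(m-n)!).
m = 29, n = 7
Numerator: 29 * 28 * 27 * 26 * 25 * 24 * 23
Denominator: 7! = 5040
C(29, 7) = 1560780


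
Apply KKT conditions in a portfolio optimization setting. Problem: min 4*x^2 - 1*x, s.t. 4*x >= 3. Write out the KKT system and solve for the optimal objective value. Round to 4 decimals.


Step 1: Try lambda = 0 (constraint inactive).
x_unc = 1/(2*4) = 0.125
Check: 4*0.125 = 0.5 < 3 -- violated!
Step 2: Constraint must be active: 4*x = 3
x* = 3/4 = 0.75
lambda = (2*4*0.75 - 1)/4 = 1.25
Step 3: Compute optimal value.
f(x*) = 4*0.75^2 - 1*0.75 = 1.5


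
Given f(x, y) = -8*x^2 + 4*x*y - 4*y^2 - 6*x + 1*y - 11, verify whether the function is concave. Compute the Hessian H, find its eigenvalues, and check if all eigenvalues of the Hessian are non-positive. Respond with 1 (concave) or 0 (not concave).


The Hessian of f(x,y) = -8*x^2 + 4*x*y - 4*y^2 - 6*x + 1*y - 11 is:
H = [[-16, 4], [4, -8]]
Trace = -16 - 8 = -24
Determinant = -16*-8 - (4)^2 = 112
Discriminant = (-24)^2 - 4*112 = 128.0
Eigenvalues: lambda_1 = -17.6569, lambda_2 = -6.3431
The function is concave.

1


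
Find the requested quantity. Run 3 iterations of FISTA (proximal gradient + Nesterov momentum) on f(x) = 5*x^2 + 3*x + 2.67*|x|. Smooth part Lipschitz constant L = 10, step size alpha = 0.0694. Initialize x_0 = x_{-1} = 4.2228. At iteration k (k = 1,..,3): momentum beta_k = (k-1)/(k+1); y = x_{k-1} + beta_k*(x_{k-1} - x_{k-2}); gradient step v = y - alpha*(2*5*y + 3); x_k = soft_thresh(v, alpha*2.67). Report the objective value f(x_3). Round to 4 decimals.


FISTA on f(x) = 5*x^2 + 3*x + 2.67*|x|
L = 10, alpha = 0.0694
Iteration 1: beta = 0.0, y = 4.2228 + 0.0*(4.2228 - 4.2228) = 4.2228
  grad(y) = 45.228, v = y - alpha*grad = 1.084
  prox(v) = soft_thresh(1.084, 0.1853) = 0.8987
Iteration 2: beta = 0.3333, y = 0.8987 + 0.3333*(0.8987 - 4.2228) = -0.2094
  grad(y) = 0.9064, v = y - alpha*grad = -0.2723
  prox(v) = soft_thresh(-0.2723, 0.1853) = -0.087
Iteration 3: beta = 0.5, y = -0.087 + 0.5*(-0.087 - 0.8987) = -0.5798
  grad(y) = -2.7979, v = y - alpha*grad = -0.3856
  prox(v) = soft_thresh(-0.3856, 0.1853) = -0.2003
f(x_3) = 5*(-0.2003)^2 + 3*(-0.2003) + 2.67*|-0.2003| = 0.1345


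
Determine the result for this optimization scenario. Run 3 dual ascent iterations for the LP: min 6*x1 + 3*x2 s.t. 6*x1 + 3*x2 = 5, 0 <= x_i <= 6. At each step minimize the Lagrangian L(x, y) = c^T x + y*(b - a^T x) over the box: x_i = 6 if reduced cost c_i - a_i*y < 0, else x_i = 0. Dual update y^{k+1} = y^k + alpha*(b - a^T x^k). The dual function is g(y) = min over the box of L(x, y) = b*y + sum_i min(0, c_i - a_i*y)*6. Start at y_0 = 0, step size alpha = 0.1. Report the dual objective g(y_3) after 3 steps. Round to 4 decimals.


Dual ascent for LP: min 6*x1 + 3*x2, 6*x1 + 3*x2 = 5, 0 <= x_i <= 6
Step 1: y^k = 0.0, reduced costs: (6.0, 3.0)
  x^k = (0.0, 0.0), subgradient = b - a^T x = 5.0
  y^{k+1} = 0.0 + 0.1*5.0 = 0.5
Step 2: y^k = 0.5, reduced costs: (3.0, 1.5)
  x^k = (0.0, 0.0), subgradient = b - a^T x = 5.0
  y^{k+1} = 0.5 + 0.1*5.0 = 1.0
Step 3: y^k = 1.0, reduced costs: (0.0, 0.0)
  x^k = (0.0, 0.0), subgradient = b - a^T x = 5.0
  y^{k+1} = 1.0 + 0.1*5.0 = 1.5
Dual objective at y_3 = 1.5: reduced costs (-3.0, -1.5), box minimizer x = (6.0, 6.0)
g(y_3) = b*y + (c1 - a1*y)*x1 + (c2 - a2*y)*x2 = 5*1.5 + (-3.0)*6.0 + (-1.5)*6.0 = 7.5 - 18.0 - 9.0 = -19.5


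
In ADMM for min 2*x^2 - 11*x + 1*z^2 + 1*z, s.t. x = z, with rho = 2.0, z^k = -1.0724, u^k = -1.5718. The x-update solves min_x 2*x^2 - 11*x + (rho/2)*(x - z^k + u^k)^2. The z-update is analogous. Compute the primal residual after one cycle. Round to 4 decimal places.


ADMM iteration with rho = 2.0, z^k = -1.0724, u^k = -1.5718
Step 1: x-update.
Minimize 2*x^2 - 11*x + (2.0/2)*(x + 1.0724 - 1.5718)^2
FOC: (2*2 + 2.0)*x = 11 + 2.0*(-1.0724 + 1.5718)
x^{k+1} = 1.9998
Step 2: z-update.
Minimize 1*z^2 + 1*z + (2.0/2)*(1.9998 - z - 1.5718)^2
FOC: (2*1 + 2.0)*z = -1 + 2.0*(1.9998 - 1.5718)
z^{k+1} = -0.036
Step 3: u-update.
u^{k+1} = -1.5718 + 1.9998 + 0.036 = 0.464
Step 4: Primal residual = |1.9998 + 0.036| = 2.0358


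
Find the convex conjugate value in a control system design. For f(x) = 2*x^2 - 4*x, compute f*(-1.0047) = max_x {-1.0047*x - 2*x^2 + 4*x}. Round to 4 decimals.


f*(y) = sup_x {y*x - a*x^2 - b*x} = sup_x {(y-b)*x - a*x^2}
FOC: (y - b) - 2a*x = 0 => x* = (y - b)/(2a)
x* = (-1.0047 + 4)/(2*2) = 0.7488
f*(-1.0047) = (y-b)^2/(4a) = (-1.0047 + 4)^2/(4*2)
= 8.9718/8 = 1.1215


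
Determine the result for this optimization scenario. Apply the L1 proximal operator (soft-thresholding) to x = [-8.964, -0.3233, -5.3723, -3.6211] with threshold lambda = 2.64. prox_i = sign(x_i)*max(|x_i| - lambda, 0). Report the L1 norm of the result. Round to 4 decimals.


Soft-thresholding with lambda = 2.64:
prox(-8.964) = sign(-8.964)*max(|-8.964| - 2.64, 0) = -6.324
prox(-0.3233) = sign(-0.3233)*max(|-0.3233| - 2.64, 0) = 0.0
prox(-5.3723) = sign(-5.3723)*max(|-5.3723| - 2.64, 0) = -2.7323
prox(-3.6211) = sign(-3.6211)*max(|-3.6211| - 2.64, 0) = -0.9811
prox(x) = [-6.324, 0.0, -2.7323, -0.9811]
||prox(x)||_1 = 6.324 + 0.0 + 2.7323 + 0.9811 = 10.0374


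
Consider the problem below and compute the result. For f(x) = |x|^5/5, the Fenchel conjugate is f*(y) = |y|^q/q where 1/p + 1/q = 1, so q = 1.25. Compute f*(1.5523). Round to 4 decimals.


The conjugate exponent q satisfies 1/p + 1/q = 1.
p = 5, so q = 5/(5 - 1) = 1.25
|y|^q = 1.5523^1.25 = 1.7327
f*(1.5523) = 1.7327 / 1.25 = 1.3861


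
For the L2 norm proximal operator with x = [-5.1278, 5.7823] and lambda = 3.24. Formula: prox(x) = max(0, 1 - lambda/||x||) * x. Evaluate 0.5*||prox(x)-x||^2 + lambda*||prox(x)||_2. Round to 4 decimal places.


Step 1: Compute ||x||.
||x|| = 7.7285
Step 2: Compute scaling factor.
scale = max(0, 1 - 3.24/7.7285) = 0.5808
Step 3: prox(x) = [-2.9781, 3.3582]
||prox(x)|| = 4.4885
Step 4: Proximal objective.
0.5*||prox-x||^2 = 5.2488
lambda*||prox|| = 14.5427
Total = 19.7915


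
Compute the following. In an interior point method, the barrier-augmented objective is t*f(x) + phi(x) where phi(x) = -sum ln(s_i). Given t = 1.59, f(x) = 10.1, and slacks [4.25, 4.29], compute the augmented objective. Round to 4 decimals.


Step 1: Compute log-barrier.
ln values: [1.4469, 1.4563]
phi = -(1.4469 + 1.4563) = -2.9032
Step 2: Compute augmented objective.
t*f(x) = 1.59*10.1 = 16.059
Total = 16.059 - 2.9032 = 13.1558


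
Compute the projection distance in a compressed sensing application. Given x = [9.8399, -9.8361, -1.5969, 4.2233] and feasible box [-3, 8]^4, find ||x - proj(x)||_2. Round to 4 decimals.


Project each component onto [-3, 8].
clip(9.8399) = 8.0, clip(-9.8361) = -3.0, clip(-1.5969) = -1.5969, clip(4.2233) = 4.2233
Projection = [8.0, -3.0, -1.5969, 4.2233]
Squared diffs: [3.3852, 46.7323, 0.0, 0.0]
Distance = sqrt(50.1175) = 7.0794


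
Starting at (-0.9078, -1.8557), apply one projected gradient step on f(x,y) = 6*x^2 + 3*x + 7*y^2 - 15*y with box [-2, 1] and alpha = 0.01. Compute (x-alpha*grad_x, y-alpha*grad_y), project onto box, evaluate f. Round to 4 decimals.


Step 1: Compute gradient at (-0.9078, -1.8557).
grad_x = 2*6*-0.9078 + 3 = -7.8936
grad_y = 2*7*-1.8557 - 15 = -40.9798
Step 2: Gradient step.
x_raw = -0.9078 - 0.01*-7.8936 = -0.8289
y_raw = -1.8557 - 0.01*-40.9798 = -1.4459
Step 3: Project onto [-2, 1].
x_proj = clip(-0.8289) = -0.8289
y_proj = clip(-1.4459) = -1.4459
Step 4: Evaluate f.
f(-0.8289, -1.4459) = 37.9585


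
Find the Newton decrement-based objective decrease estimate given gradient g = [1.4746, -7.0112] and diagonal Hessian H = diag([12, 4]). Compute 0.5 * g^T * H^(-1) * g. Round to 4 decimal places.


Step 1: H is diagonal, so H^(-1) * g = [0.1229, -1.7528].
Step 2: g^T H^(-1) g = sum_i g_i^2 / H_ii
  = (1.4746)^2/12 + (-7.0112)^2/4
  = 0.1812 + 12.2892 = 12.4704
Step 3: Objective decrease = 0.5 * g^T H^(-1) g = 6.2352


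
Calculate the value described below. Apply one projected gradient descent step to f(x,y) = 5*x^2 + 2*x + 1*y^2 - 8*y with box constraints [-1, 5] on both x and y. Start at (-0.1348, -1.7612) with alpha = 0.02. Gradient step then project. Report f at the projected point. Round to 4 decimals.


Step 1: Compute gradient at (-0.1348, -1.7612).
grad_x = 2*5*-0.1348 + 2 = 0.652
grad_y = 2*1*-1.7612 - 8 = -11.5224
Step 2: Gradient step.
x_raw = -0.1348 - 0.02*0.652 = -0.1478
y_raw = -1.7612 - 0.02*-11.5224 = -1.5308
Step 3: Project onto [-1, 5].
x_proj = clip(-0.1478) = -0.1478
y_proj = clip(-1.5308) = -1.0
Step 4: Evaluate f.
f(-0.1478, -1.0) = 8.8136


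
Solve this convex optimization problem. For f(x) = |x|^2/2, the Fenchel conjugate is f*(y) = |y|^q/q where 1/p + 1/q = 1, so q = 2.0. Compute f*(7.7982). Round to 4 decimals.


The conjugate exponent q satisfies 1/p + 1/q = 1.
p = 2, so q = 2/(2 - 1) = 2.0
|y|^q = 7.7982^2.0 = 60.8119
f*(7.7982) = 60.8119 / 2.0 = 30.406


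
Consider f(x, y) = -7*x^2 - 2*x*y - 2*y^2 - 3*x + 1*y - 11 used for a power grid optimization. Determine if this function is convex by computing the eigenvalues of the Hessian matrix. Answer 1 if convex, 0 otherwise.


The Hessian of f(x,y) = -7*x^2 - 2*x*y - 2*y^2 - 3*x + 1*y - 11 is:
H = [[-14, -2], [-2, -4]]
Trace = -14 - 4 = -18
Determinant = -14*-4 - (-2)^2 = 52
Discriminant = (-18)^2 - 4*52 = 116.0
Eigenvalues: lambda_1 = -14.3852, lambda_2 = -3.6148
The function is not convex.

0


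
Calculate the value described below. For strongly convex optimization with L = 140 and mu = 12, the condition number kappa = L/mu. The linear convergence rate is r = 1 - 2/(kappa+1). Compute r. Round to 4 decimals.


Step 1: Compute the condition number.
kappa = L/mu = 140/12 = 11.6667
Step 2: Compute the convergence rate.
r = 1 - 2/(kappa + 1) = 1 - 2*mu/(L + mu) = (L - mu)/(L + mu) = 128/152 = 0.8421


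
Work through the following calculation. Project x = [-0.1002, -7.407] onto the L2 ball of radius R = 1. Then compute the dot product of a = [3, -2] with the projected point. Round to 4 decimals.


Step 1: Compute ||x|| (intermediates to 6 decimals).
||x|| = sqrt((-0.1002)^2 + (-7.407)^2) = 7.407678
Step 2: Project.
Since ||x|| > R, scale = R/||x|| = 1/7.407678 = 0.134995, proj(x) = scale * x
proj(x) = [-0.013526, -0.999908]
Step 3: Dot product.
a^T * proj(x) = 3*(-0.013526) - 2*(-0.999908) = 1.9592


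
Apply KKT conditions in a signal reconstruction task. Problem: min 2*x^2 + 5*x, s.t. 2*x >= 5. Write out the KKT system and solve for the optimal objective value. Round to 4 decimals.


Step 1: Try lambda = 0 (constraint inactive).
x_unc = -5/(2*2) = -1.25
Check: 2*-1.25 = -2.5 < 5 -- violated!
Step 2: Constraint must be active: 2*x = 5
x* = 5/2 = 2.5
lambda = (2*2*2.5 + 5)/2 = 7.5
Step 3: Compute optimal value.
f(x*) = 2*2.5^2 + 5*2.5 = 25.0


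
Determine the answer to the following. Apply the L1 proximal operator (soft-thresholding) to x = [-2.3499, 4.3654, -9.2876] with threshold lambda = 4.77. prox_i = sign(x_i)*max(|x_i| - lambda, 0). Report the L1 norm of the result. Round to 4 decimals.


Soft-thresholding with lambda = 4.77:
prox(-2.3499) = sign(-2.3499)*max(|-2.3499| - 4.77, 0) = 0.0
prox(4.3654) = sign(4.3654)*max(|4.3654| - 4.77, 0) = 0.0
prox(-9.2876) = sign(-9.2876)*max(|-9.2876| - 4.77, 0) = -4.5176
prox(x) = [0.0, 0.0, -4.5176]
||prox(x)||_1 = 0.0 + 0.0 + 4.5176 = 4.5176


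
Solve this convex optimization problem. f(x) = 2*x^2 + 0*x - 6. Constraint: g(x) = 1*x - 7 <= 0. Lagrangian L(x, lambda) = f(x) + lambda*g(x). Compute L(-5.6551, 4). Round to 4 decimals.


Step 1: Evaluate f(x).
f(-5.6551) = 2*(-5.6551)^2 + 0*(-5.6551) - 6 = 57.9603
Step 2: Evaluate g(x).
g(-5.6551) = 1*-5.6551 - 7 = -12.6551
Step 3: Compute Lagrangian.
L = 57.9603 + 4*-12.6551 = 7.3399


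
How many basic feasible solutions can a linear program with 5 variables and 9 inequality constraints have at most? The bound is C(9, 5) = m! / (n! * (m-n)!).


Each vertex corresponds to some choice of n active constraints out of m, so the number of vertices is at most C(m, n) = m! / (n!(m-n)!).
m = 9, n = 5
Numerator: 9 * 8 * 7 * 6 * 5
Denominator: 5! = 120
C(9, 5) = 126


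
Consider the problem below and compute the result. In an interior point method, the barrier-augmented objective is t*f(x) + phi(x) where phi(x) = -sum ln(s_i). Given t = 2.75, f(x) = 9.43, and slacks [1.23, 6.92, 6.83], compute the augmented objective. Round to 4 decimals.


Step 1: Compute log-barrier.
ln values: [0.207, 1.9344, 1.9213]
phi = -(0.207 + 1.9344 + 1.9213) = -4.0628
Step 2: Compute augmented objective.
t*f(x) = 2.75*9.43 = 25.9325
Total = 25.9325 - 4.0628 = 21.8697


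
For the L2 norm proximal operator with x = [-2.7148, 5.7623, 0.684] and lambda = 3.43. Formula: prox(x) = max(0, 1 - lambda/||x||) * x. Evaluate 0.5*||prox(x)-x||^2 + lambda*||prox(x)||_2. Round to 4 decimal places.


Step 1: Compute ||x||.
||x|| = 6.4064
Step 2: Compute scaling factor.
scale = max(0, 1 - 3.43/6.4064) = 0.4646
Step 3: prox(x) = [-1.2613, 2.6772, 0.3178]
||prox(x)|| = 2.9764
Step 4: Proximal objective.
0.5*||prox-x||^2 = 5.8825
lambda*||prox|| = 10.2091
Total = 16.0915


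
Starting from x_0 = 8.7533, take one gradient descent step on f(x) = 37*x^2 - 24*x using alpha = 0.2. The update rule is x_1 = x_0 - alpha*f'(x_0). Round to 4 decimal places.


We compute the gradient at x_0 and apply the update.
f'(x) = 74*x - 24
f'(8.7533) = 74*8.7533 - 24 = 623.7442
x_1 = 8.7533 - 0.2*623.7442 = -115.9955


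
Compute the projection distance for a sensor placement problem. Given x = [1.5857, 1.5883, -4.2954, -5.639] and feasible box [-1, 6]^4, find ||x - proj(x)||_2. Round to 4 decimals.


Project each component onto [-1, 6].
clip(1.5857) = 1.5857, clip(1.5883) = 1.5883, clip(-4.2954) = -1.0, clip(-5.639) = -1.0
Projection = [1.5857, 1.5883, -1.0, -1.0]
Squared diffs: [0.0, 0.0, 10.8597, 21.5203]
Distance = sqrt(32.38) = 5.6903


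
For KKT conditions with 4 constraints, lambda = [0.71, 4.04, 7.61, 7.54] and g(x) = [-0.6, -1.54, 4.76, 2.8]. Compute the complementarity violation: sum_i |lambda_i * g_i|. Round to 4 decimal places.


KKT complementary slackness check:
lambda_1 * g_1 = 0.71 * -0.6 = -0.426
lambda_2 * g_2 = 4.04 * -1.54 = -6.2216
lambda_3 * g_3 = 7.61 * 4.76 = 36.2236
lambda_4 * g_4 = 7.54 * 2.8 = 21.112
Total violation = 0.426 + 6.2216 + 36.2236 + 21.112 = 63.9832


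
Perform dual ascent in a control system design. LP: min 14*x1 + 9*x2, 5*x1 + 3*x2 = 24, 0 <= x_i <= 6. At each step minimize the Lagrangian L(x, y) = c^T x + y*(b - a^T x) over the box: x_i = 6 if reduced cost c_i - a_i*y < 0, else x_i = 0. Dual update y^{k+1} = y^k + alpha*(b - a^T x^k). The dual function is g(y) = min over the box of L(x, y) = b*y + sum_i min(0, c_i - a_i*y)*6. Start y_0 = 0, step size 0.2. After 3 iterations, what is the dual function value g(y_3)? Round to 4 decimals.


Dual ascent for LP: min 14*x1 + 9*x2, 5*x1 + 3*x2 = 24, 0 <= x_i <= 6
Step 1: y^k = 0.0, reduced costs: (14.0, 9.0)
  x^k = (0.0, 0.0), subgradient = b - a^T x = 24.0
  y^{k+1} = 0.0 + 0.2*24.0 = 4.8
Step 2: y^k = 4.8, reduced costs: (-10.0, -5.4)
  x^k = (6.0, 6.0), subgradient = b - a^T x = -24.0
  y^{k+1} = 4.8 + 0.2*-24.0 = -0.0
Step 3: y^k = -0.0, reduced costs: (14.0, 9.0)
  x^k = (0.0, 0.0), subgradient = b - a^T x = 24.0
  y^{k+1} = -0.0 + 0.2*24.0 = 4.8
Dual objective at y_3 = 4.8: reduced costs (-10.0, -5.4), box minimizer x = (6.0, 6.0)
g(y_3) = b*y + (c1 - a1*y)*x1 + (c2 - a2*y)*x2 = 24*4.8 + (-10.0)*6.0 + (-5.4)*6.0 = 115.2 - 60.0 - 32.4 = 22.8


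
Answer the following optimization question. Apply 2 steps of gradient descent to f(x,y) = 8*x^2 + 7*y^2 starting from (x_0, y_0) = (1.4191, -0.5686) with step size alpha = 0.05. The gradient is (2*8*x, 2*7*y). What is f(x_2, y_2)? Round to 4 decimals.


Gradient descent on f(x,y) = 8*x^2 + 7*y^2.
Starting point: (1.4191, -0.5686), alpha = 0.05
Step 1: grad_x = 2*8*1.4191 = 22.7056, grad_y = 2*7*-0.5686 = -7.9604
  x_1 = 1.4191 - 0.05*22.7056 = 0.2838
  y_1 = -0.5686 - 0.05*-7.9604 = -0.1706
Step 2: grad_x = 2*8*0.2838 = 4.5411, grad_y = 2*7*-0.1706 = -2.3881
  x_2 = 0.2838 - 0.05*4.5411 = 0.0568
  y_2 = -0.1706 - 0.05*-2.3881 = -0.0512
f(0.0568, -0.0512) = 8*0.0568^2 + 7*(-0.0512)^2 = 0.0441


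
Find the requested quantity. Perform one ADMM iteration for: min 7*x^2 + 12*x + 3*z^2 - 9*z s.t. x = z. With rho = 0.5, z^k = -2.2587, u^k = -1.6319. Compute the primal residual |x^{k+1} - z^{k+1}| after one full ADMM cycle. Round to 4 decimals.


ADMM iteration with rho = 0.5, z^k = -2.2587, u^k = -1.6319
Step 1: x-update.
Minimize 7*x^2 + 12*x + (0.5/2)*(x + 2.2587 - 1.6319)^2
FOC: (2*7 + 0.5)*x = -12 + 0.5*(-2.2587 + 1.6319)
x^{k+1} = -0.8492
Step 2: z-update.
Minimize 3*z^2 - 9*z + (0.5/2)*(-0.8492 - z - 1.6319)^2
FOC: (2*3 + 0.5)*z = 9 + 0.5*(-0.8492 - 1.6319)
z^{k+1} = 1.1938
Step 3: u-update.
u^{k+1} = -1.6319 - 0.8492 - 1.1938 = -3.6749
Step 4: Primal residual = |-0.8492 - 1.1938| = 2.043


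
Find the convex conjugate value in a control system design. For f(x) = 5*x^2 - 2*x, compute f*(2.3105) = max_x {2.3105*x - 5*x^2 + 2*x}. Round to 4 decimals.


f*(y) = sup_x {y*x - a*x^2 - b*x} = sup_x {(y-b)*x - a*x^2}
FOC: (y - b) - 2a*x = 0 => x* = (y - b)/(2a)
x* = (2.3105 + 2)/(2*5) = 0.4311
f*(2.3105) = (y-b)^2/(4a) = (2.3105 + 2)^2/(4*5)
= 18.5804/20 = 0.929


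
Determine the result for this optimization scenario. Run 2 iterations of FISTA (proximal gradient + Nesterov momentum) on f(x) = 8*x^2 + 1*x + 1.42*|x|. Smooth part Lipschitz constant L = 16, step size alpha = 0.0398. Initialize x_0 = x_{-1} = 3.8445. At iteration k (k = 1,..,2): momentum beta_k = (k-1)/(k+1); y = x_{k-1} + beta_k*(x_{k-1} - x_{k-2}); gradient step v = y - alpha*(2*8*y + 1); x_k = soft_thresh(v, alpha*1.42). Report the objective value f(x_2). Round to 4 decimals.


FISTA on f(x) = 8*x^2 + 1*x + 1.42*|x|
L = 16, alpha = 0.0398
Iteration 1: beta = 0.0, y = 3.8445 + 0.0*(3.8445 - 3.8445) = 3.8445
  grad(y) = 62.512, v = y - alpha*grad = 1.3565
  prox(v) = soft_thresh(1.3565, 0.0565) = 1.3
Iteration 2: beta = 0.3333, y = 1.3 + 0.3333*(1.3 - 3.8445) = 0.4518
  grad(y) = 8.2295, v = y - alpha*grad = 0.1243
  prox(v) = soft_thresh(0.1243, 0.0565) = 0.0678
f(x_2) = 8*0.0678^2 + 1*0.0678 + 1.42*|0.0678| = 0.2008


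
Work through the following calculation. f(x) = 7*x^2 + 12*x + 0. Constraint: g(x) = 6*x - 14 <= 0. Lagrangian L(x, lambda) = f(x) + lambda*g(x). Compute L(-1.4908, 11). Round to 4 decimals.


Step 1: Evaluate f(x).
f(-1.4908) = 7*(-1.4908)^2 + 12*(-1.4908) + 0 = -2.3322
Step 2: Evaluate g(x).
g(-1.4908) = 6*-1.4908 - 14 = -22.9448
Step 3: Compute Lagrangian.
L = -2.3322 + 11*-22.9448 = -254.725


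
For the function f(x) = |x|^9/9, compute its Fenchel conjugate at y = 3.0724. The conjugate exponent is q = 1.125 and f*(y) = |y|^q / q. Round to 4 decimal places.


The conjugate exponent q satisfies 1/p + 1/q = 1.
p = 9, so q = 9/(9 - 1) = 1.125
|y|^q = 3.0724^1.125 = 3.5352
f*(3.0724) = 3.5352 / 1.125 = 3.1424


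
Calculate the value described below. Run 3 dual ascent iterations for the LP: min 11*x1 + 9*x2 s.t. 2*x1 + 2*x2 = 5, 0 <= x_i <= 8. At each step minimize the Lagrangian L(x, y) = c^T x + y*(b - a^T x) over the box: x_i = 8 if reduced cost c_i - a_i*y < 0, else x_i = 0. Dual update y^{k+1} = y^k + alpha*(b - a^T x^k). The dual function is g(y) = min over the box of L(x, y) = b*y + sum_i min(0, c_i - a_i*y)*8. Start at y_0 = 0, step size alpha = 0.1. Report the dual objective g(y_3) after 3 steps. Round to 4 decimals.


Dual ascent for LP: min 11*x1 + 9*x2, 2*x1 + 2*x2 = 5, 0 <= x_i <= 8
Step 1: y^k = 0.0, reduced costs: (11.0, 9.0)
  x^k = (0.0, 0.0), subgradient = b - a^T x = 5.0
  y^{k+1} = 0.0 + 0.1*5.0 = 0.5
Step 2: y^k = 0.5, reduced costs: (10.0, 8.0)
  x^k = (0.0, 0.0), subgradient = b - a^T x = 5.0
  y^{k+1} = 0.5 + 0.1*5.0 = 1.0
Step 3: y^k = 1.0, reduced costs: (9.0, 7.0)
  x^k = (0.0, 0.0), subgradient = b - a^T x = 5.0
  y^{k+1} = 1.0 + 0.1*5.0 = 1.5
Dual objective at y_3 = 1.5: reduced costs (8.0, 6.0), box minimizer x = (0.0, 0.0)
g(y_3) = b*y + (c1 - a1*y)*x1 + (c2 - a2*y)*x2 = 5*1.5 + 8.0*0.0 + 6.0*0.0 = 7.5 + 0.0 + 0.0 = 7.5


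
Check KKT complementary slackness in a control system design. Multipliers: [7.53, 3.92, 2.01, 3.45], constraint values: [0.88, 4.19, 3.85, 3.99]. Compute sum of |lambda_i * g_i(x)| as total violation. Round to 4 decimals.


KKT complementary slackness check:
lambda_1 * g_1 = 7.53 * 0.88 = 6.6264
lambda_2 * g_2 = 3.92 * 4.19 = 16.4248
lambda_3 * g_3 = 2.01 * 3.85 = 7.7385
lambda_4 * g_4 = 3.45 * 3.99 = 13.7655
Total violation = 6.6264 + 16.4248 + 7.7385 + 13.7655 = 44.5552


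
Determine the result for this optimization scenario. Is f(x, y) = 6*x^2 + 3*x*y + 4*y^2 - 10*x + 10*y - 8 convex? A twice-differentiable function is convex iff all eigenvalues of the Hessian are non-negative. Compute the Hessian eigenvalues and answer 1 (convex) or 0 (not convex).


The Hessian of f(x,y) = 6*x^2 + 3*x*y + 4*y^2 - 10*x + 10*y - 8 is:
H = [[12, 3], [3, 8]]
Trace = 12 + 8 = 20
Determinant = 12*8 - (3)^2 = 87
Discriminant = (20)^2 - 4*87 = 52.0
Eigenvalues: lambda_1 = 6.3944, lambda_2 = 13.6056
The function is convex.

1


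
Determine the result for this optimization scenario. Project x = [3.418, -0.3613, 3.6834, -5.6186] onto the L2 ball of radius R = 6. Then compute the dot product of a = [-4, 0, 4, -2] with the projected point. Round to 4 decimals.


Step 1: Compute ||x|| (intermediates to 6 decimals).
||x|| = sqrt(3.418^2 + (-0.3613)^2 + 3.6834^2 + (-5.6186)^2) = 7.54648
Step 2: Project.
Since ||x|| > R, scale = R/||x|| = 6/7.54648 = 0.795073, proj(x) = scale * x
proj(x) = [2.71756, -0.28726, 2.928572, -4.467197]
Step 3: Dot product.
a^T * proj(x) = -4*2.71756 + 0*(-0.28726) + 4*2.928572 - 2*(-4.467197) = 9.7784


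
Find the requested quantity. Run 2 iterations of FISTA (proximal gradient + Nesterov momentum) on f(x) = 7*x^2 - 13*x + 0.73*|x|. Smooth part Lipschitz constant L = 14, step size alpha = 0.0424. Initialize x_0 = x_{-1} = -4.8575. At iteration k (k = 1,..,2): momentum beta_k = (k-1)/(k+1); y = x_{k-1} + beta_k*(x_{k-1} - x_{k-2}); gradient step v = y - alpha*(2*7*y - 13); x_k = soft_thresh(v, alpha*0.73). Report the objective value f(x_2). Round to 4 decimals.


FISTA on f(x) = 7*x^2 - 13*x + 0.73*|x|
L = 14, alpha = 0.0424
Iteration 1: beta = 0.0, y = -4.8575 + 0.0*(-4.8575 + 4.8575) = -4.8575
  grad(y) = -81.005, v = y - alpha*grad = -1.4229
  prox(v) = soft_thresh(-1.4229, 0.031) = -1.3919
Iteration 2: beta = 0.3333, y = -1.3919 + 0.3333*(-1.3919 + 4.8575) = -0.2367
  grad(y) = -16.3145, v = y - alpha*grad = 0.455
  prox(v) = soft_thresh(0.455, 0.031) = 0.424
f(x_2) = 7*0.424^2 - 13*0.424 + 0.73*|0.424| = -3.9443


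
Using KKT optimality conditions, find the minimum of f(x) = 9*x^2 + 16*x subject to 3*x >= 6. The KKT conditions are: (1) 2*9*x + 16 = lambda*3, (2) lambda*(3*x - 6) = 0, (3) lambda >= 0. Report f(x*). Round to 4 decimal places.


Step 1: Try lambda = 0 (constraint inactive).
x_unc = -16/(2*9) = -0.8889
Check: 3*-0.8889 = -2.6667 < 6 -- violated!
Step 2: Constraint must be active: 3*x = 6
x* = 6/3 = 2.0
lambda = (2*9*2.0 + 16)/3 = 17.3333
Step 3: Compute optimal value.
f(x*) = 9*2.0^2 + 16*2.0 = 68.0


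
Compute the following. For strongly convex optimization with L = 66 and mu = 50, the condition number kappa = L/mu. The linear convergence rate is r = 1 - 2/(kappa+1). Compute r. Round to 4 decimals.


Step 1: Compute the condition number.
kappa = L/mu = 66/50 = 1.32
Step 2: Compute the convergence rate.
r = 1 - 2/(kappa + 1) = 1 - 2*mu/(L + mu) = (L - mu)/(L + mu) = 16/116 = 0.1379


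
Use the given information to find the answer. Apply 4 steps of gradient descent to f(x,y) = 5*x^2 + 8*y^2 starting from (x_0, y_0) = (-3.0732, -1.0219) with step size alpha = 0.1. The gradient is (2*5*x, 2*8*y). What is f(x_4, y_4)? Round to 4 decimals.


Gradient descent on f(x,y) = 5*x^2 + 8*y^2.
Starting point: (-3.0732, -1.0219), alpha = 0.1
Step 1: grad_x = 2*5*-3.0732 = -30.732, grad_y = 2*8*-1.0219 = -16.3504
  x_1 = -3.0732 - 0.1*-30.732 = 0.0
  y_1 = -1.0219 - 0.1*-16.3504 = 0.6131
Step 2: grad_x = 2*5*0.0 = 0.0, grad_y = 2*8*0.6131 = 9.8102
  x_2 = 0.0 - 0.1*0.0 = 0.0
  y_2 = 0.6131 - 0.1*9.8102 = -0.3679
Step 3: grad_x = 2*5*0.0 = 0.0, grad_y = 2*8*-0.3679 = -5.8861
  x_3 = 0.0 - 0.1*0.0 = 0.0
  y_3 = -0.3679 - 0.1*-5.8861 = 0.2207
Step 4: grad_x = 2*5*0.0 = 0.0, grad_y = 2*8*0.2207 = 3.5317
  x_4 = 0.0 - 0.1*0.0 = 0.0
  y_4 = 0.2207 - 0.1*3.5317 = -0.1324
f(0.0, -0.1324) = 5*0.0^2 + 8*(-0.1324)^2 = 0.1403


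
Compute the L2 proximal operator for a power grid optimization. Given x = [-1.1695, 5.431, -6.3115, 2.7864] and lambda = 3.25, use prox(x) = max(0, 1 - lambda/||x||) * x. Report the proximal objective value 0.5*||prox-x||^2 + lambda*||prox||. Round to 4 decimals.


Step 1: Compute ||x||.
||x|| = 8.8579
Step 2: Compute scaling factor.
scale = max(0, 1 - 3.25/8.8579) = 0.6331
Step 3: prox(x) = [-0.7404, 3.4383, -3.9958, 1.7641]
||prox(x)|| = 5.6079
Step 4: Proximal objective.
0.5*||prox-x||^2 = 5.2813
lambda*||prox|| = 18.2257
Total = 23.507


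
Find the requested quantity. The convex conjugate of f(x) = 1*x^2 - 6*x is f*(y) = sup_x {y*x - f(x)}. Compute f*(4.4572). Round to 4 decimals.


f*(y) = sup_x {y*x - a*x^2 - b*x} = sup_x {(y-b)*x - a*x^2}
FOC: (y - b) - 2a*x = 0 => x* = (y - b)/(2a)
x* = (4.4572 + 6)/(2*1) = 5.2286
f*(4.4572) = (y-b)^2/(4a) = (4.4572 + 6)^2/(4*1)
= 109.353/4 = 27.3383


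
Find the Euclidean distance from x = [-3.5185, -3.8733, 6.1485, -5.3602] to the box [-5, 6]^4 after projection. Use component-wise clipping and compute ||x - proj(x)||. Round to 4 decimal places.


Project each component onto [-5, 6].
clip(-3.5185) = -3.5185, clip(-3.8733) = -3.8733, clip(6.1485) = 6.0, clip(-5.3602) = -5.0
Projection = [-3.5185, -3.8733, 6.0, -5.0]
Squared diffs: [0.0, 0.0, 0.0221, 0.1297]
Distance = sqrt(0.1518) = 0.3896


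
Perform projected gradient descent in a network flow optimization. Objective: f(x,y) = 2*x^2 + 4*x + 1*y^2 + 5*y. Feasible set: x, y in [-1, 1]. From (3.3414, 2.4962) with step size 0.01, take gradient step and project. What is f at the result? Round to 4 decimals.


Step 1: Compute gradient at (3.3414, 2.4962).
grad_x = 2*2*3.3414 + 4 = 17.3656
grad_y = 2*1*2.4962 + 5 = 9.9924
Step 2: Gradient step.
x_raw = 3.3414 - 0.01*17.3656 = 3.1677
y_raw = 2.4962 - 0.01*9.9924 = 2.3963
Step 3: Project onto [-1, 1].
x_proj = clip(3.1677) = 1.0
y_proj = clip(2.3963) = 1.0
Step 4: Evaluate f.
f(1.0, 1.0) = 12.0


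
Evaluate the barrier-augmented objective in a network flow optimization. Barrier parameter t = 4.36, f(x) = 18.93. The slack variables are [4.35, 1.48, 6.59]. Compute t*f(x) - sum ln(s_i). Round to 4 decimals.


Step 1: Compute log-barrier.
ln values: [1.4702, 0.392, 1.8856]
phi = -(1.4702 + 0.392 + 1.8856) = -3.7478
Step 2: Compute augmented objective.
t*f(x) = 4.36*18.93 = 82.5348
Total = 82.5348 - 3.7478 = 78.787


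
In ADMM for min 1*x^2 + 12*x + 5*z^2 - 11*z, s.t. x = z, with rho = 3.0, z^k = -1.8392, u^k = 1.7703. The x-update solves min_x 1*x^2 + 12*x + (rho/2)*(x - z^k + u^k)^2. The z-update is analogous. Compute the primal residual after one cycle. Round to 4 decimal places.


ADMM iteration with rho = 3.0, z^k = -1.8392, u^k = 1.7703
Step 1: x-update.
Minimize 1*x^2 + 12*x + (3.0/2)*(x + 1.8392 + 1.7703)^2
FOC: (2*1 + 3.0)*x = -12 + 3.0*(-1.8392 - 1.7703)
x^{k+1} = -4.5657
Step 2: z-update.
Minimize 5*z^2 - 11*z + (3.0/2)*(-4.5657 - z + 1.7703)^2
FOC: (2*5 + 3.0)*z = 11 + 3.0*(-4.5657 + 1.7703)
z^{k+1} = 0.2011
Step 3: u-update.
u^{k+1} = 1.7703 - 4.5657 - 0.2011 = -2.9965
Step 4: Primal residual = |-4.5657 - 0.2011| = 4.7668


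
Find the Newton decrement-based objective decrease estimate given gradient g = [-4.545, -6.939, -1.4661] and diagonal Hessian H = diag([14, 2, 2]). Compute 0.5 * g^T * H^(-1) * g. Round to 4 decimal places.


Step 1: H is diagonal, so H^(-1) * g = [-0.3246, -3.4695, -0.7331].
Step 2: g^T H^(-1) g = sum_i g_i^2 / H_ii
  = (-4.545)^2/14 + (-6.939)^2/2 + (-1.4661)^2/2
  = 1.4755 + 24.0749 + 1.0747 = 26.6251
Step 3: Objective decrease = 0.5 * g^T H^(-1) g = 13.3125


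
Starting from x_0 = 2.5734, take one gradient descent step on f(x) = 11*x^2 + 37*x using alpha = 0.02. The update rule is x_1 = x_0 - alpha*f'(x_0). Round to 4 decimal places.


We compute the gradient at x_0 and apply the update.
f'(x) = 22*x + 37
f'(2.5734) = 22*2.5734 + 37 = 93.6148
x_1 = 2.5734 - 0.02*93.6148 = 0.7011


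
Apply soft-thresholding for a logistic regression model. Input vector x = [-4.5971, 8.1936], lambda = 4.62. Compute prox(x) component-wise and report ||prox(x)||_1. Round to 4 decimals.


Soft-thresholding with lambda = 4.62:
prox(-4.5971) = sign(-4.5971)*max(|-4.5971| - 4.62, 0) = 0.0
prox(8.1936) = sign(8.1936)*max(|8.1936| - 4.62, 0) = 3.5736
prox(x) = [0.0, 3.5736]
||prox(x)||_1 = 0.0 + 3.5736 = 3.5736


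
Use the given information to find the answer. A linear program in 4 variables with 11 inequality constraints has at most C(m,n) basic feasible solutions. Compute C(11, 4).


Each vertex corresponds to some choice of n active constraints out of m, so the number of vertices is at most C(m, n) = m! / (n!(m-n)!).
m = 11, n = 4
Numerator: 11 * 10 * 9 * 8
Denominator: 4! = 24
C(11, 4) = 330


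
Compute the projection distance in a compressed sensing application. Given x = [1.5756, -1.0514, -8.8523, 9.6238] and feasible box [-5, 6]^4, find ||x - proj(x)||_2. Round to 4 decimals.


Project each component onto [-5, 6].
clip(1.5756) = 1.5756, clip(-1.0514) = -1.0514, clip(-8.8523) = -5.0, clip(9.6238) = 6.0
Projection = [1.5756, -1.0514, -5.0, 6.0]
Squared diffs: [0.0, 0.0, 14.8402, 13.1319]
Distance = sqrt(27.9721) = 5.2889


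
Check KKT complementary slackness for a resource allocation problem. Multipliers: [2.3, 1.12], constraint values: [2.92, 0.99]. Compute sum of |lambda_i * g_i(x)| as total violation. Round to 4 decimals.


KKT complementary slackness check:
lambda_1 * g_1 = 2.3 * 2.92 = 6.716
lambda_2 * g_2 = 1.12 * 0.99 = 1.1088
Total violation = 6.716 + 1.1088 = 7.8248


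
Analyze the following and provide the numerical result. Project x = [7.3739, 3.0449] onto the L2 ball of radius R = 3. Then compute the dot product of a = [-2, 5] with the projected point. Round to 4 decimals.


Step 1: Compute ||x|| (intermediates to 6 decimals).
||x|| = sqrt(7.3739^2 + 3.0449^2) = 7.977833
Step 2: Project.
Since ||x|| > R, scale = R/||x|| = 3/7.977833 = 0.376042, proj(x) = scale * x
proj(x) = [2.772896, 1.14501]
Step 3: Dot product.
a^T * proj(x) = -2*2.772896 + 5*1.14501 = 0.1793


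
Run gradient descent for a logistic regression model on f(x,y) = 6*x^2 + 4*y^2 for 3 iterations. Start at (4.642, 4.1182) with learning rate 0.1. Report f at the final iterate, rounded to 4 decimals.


Gradient descent on f(x,y) = 6*x^2 + 4*y^2.
Starting point: (4.642, 4.1182), alpha = 0.1
Step 1: grad_x = 2*6*4.642 = 55.704, grad_y = 2*4*4.1182 = 32.9456
  x_1 = 4.642 - 0.1*55.704 = -0.9284
  y_1 = 4.1182 - 0.1*32.9456 = 0.8236
Step 2: grad_x = 2*6*-0.9284 = -11.1408, grad_y = 2*4*0.8236 = 6.5891
  x_2 = -0.9284 - 0.1*-11.1408 = 0.1857
  y_2 = 0.8236 - 0.1*6.5891 = 0.1647
Step 3: grad_x = 2*6*0.1857 = 2.2282, grad_y = 2*4*0.1647 = 1.3178
  x_3 = 0.1857 - 0.1*2.2282 = -0.0371
  y_3 = 0.1647 - 0.1*1.3178 = 0.0329
f(-0.0371, 0.0329) = 6*(-0.0371)^2 + 4*0.0329^2 = 0.0126


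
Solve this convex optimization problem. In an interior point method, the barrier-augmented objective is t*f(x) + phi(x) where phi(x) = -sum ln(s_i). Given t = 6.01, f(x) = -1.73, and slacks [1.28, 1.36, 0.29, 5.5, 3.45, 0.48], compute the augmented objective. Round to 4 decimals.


Step 1: Compute log-barrier.
ln values: [0.2469, 0.3075, -1.2379, 1.7047, 1.2384, -0.734]
phi = -(0.2469 + 0.3075 - 1.2379 + 1.7047 + 1.2384 - 0.734) = -1.5256
Step 2: Compute augmented objective.
t*f(x) = 6.01*-1.73 = -10.3973
Total = -10.3973 - 1.5256 = -11.9229


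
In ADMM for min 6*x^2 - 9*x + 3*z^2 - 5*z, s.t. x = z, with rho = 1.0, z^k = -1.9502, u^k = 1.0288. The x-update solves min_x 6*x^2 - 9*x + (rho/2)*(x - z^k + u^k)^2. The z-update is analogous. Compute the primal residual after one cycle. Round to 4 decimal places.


ADMM iteration with rho = 1.0, z^k = -1.9502, u^k = 1.0288
Step 1: x-update.
Minimize 6*x^2 - 9*x + (1.0/2)*(x + 1.9502 + 1.0288)^2
FOC: (2*6 + 1.0)*x = 9 + 1.0*(-1.9502 - 1.0288)
x^{k+1} = 0.4632
Step 2: z-update.
Minimize 3*z^2 - 5*z + (1.0/2)*(0.4632 - z + 1.0288)^2
FOC: (2*3 + 1.0)*z = 5 + 1.0*(0.4632 + 1.0288)
z^{k+1} = 0.9274
Step 3: u-update.
u^{k+1} = 1.0288 + 0.4632 - 0.9274 = 0.5645
Step 4: Primal residual = |0.4632 - 0.9274| = 0.4643


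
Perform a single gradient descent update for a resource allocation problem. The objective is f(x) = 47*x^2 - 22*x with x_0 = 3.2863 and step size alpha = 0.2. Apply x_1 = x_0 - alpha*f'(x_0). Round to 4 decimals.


We compute the gradient at x_0 and apply the update.
f'(x) = 94*x - 22
f'(3.2863) = 94*3.2863 - 22 = 286.9122
x_1 = 3.2863 - 0.2*286.9122 = -54.0961


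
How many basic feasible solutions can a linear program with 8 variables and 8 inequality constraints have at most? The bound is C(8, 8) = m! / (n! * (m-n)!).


Each vertex corresponds to some choice of n active constraints out of m, so the number of vertices is at most C(m, n) = m! / (n!(m-n)!).
m = 8, n = 8
Numerator: 8 * 7 * 6 * 5 * 4 * 3 * 2 * 1
Denominator: 8! = 40320
C(8, 8) = 1


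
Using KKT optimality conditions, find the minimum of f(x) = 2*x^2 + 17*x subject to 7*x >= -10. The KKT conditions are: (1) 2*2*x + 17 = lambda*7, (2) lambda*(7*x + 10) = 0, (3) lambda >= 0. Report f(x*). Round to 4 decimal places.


Step 1: Try lambda = 0 (constraint inactive).
x_unc = -17/(2*2) = -4.25
Check: 7*-4.25 = -29.75 < -10 -- violated!
Step 2: Constraint must be active: 7*x = -10
x* = -10/7 = -1.4286 (rounded; the exact value -10/7 is used below)
lambda = (2*2*(-10/7) + 17)/7 = 1.6122
Step 3: Compute optimal value.
f(x*) = 2*(-10/7)^2 + 17*(-10/7) = -20.2041


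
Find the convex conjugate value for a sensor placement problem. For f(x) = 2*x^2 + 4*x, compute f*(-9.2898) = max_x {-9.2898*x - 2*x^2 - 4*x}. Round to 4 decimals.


f*(y) = sup_x {y*x - a*x^2 - b*x} = sup_x {(y-b)*x - a*x^2}
FOC: (y - b) - 2a*x = 0 => x* = (y - b)/(2a)
x* = (-9.2898 - 4)/(2*2) = -3.3225
f*(-9.2898) = (y-b)^2/(4a) = (-9.2898 - 4)^2/(4*2)
= 176.6188/8 = 22.0773


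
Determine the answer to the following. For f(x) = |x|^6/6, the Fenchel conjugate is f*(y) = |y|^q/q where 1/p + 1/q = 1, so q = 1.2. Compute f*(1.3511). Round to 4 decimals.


The conjugate exponent q satisfies 1/p + 1/q = 1.
p = 6, so q = 6/(6 - 1) = 1.2
|y|^q = 1.3511^1.2 = 1.4349
f*(1.3511) = 1.4349 / 1.2 = 1.1958


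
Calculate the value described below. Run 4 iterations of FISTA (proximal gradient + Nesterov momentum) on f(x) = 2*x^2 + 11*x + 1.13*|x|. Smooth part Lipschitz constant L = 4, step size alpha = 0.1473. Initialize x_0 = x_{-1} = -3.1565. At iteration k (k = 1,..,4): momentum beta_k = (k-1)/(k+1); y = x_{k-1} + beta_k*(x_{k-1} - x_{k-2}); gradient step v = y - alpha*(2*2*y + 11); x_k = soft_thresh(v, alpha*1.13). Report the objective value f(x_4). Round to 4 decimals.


FISTA on f(x) = 2*x^2 + 11*x + 1.13*|x|
L = 4, alpha = 0.1473
Iteration 1: beta = 0.0, y = -3.1565 + 0.0*(-3.1565 + 3.1565) = -3.1565
  grad(y) = -1.626, v = y - alpha*grad = -2.917
  prox(v) = soft_thresh(-2.917, 0.1664) = -2.7505
Iteration 2: beta = 0.3333, y = -2.7505 + 0.3333*(-2.7505 + 3.1565) = -2.6152
  grad(y) = 0.5391, v = y - alpha*grad = -2.6946
  prox(v) = soft_thresh(-2.6946, 0.1664) = -2.5282
Iteration 3: beta = 0.5, y = -2.5282 + 0.5*(-2.5282 + 2.7505) = -2.417
  grad(y) = 1.332, v = y - alpha*grad = -2.6132
  prox(v) = soft_thresh(-2.6132, 0.1664) = -2.4468
Iteration 4: beta = 0.6, y = -2.4468 + 0.6*(-2.4468 + 2.5282) = -2.3979
  grad(y) = 1.4084, v = y - alpha*grad = -2.6054
  prox(v) = soft_thresh(-2.6054, 0.1664) = -2.4389
f(x_4) = 2*(-2.4389)^2 + 11*(-2.4389) + 1.13*|-2.4389| = -12.1755
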